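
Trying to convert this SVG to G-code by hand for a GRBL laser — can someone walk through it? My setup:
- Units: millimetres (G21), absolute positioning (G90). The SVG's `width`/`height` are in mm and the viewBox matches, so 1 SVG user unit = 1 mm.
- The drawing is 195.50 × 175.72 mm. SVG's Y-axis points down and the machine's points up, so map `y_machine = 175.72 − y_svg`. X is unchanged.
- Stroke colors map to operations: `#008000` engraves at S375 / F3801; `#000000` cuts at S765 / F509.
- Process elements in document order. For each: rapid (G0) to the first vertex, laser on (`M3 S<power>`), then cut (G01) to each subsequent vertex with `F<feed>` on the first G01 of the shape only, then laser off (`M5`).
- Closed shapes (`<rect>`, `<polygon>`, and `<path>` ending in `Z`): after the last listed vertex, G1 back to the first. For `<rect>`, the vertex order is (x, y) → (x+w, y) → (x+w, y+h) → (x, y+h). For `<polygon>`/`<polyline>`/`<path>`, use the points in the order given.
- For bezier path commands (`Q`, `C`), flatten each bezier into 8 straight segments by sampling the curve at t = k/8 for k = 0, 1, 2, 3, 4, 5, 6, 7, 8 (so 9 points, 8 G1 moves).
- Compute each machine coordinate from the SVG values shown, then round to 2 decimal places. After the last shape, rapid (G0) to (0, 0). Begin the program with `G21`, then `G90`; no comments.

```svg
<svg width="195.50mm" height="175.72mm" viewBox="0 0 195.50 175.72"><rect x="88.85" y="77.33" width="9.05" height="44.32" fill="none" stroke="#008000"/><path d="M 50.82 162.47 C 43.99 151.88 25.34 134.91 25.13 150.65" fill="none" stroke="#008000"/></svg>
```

G21
G90
G0 X88.85 Y98.39
M3 S375
G01 X97.90 Y98.39 F3801
G01 X97.90 Y54.07
G01 X88.85 Y54.07
G01 X88.85 Y98.39
M5
G0 X50.82 Y13.25
M3 S375
G01 X47.76 Y17.44 F3801
G01 X43.95 Y21.78
G01 X39.75 Y25.79
G01 X35.49 Y29.03
G01 X31.55 Y31.04
G01 X28.27 Y31.35
G01 X26.01 Y29.52
G01 X25.13 Y25.07
M5
G0 X0.00 Y0.00

viewBox `0 0 195.50 175.72` with mm width/height → 1 unit = 1 mm. Flip: y_m = 175.72 − y_svg.

**Shape 1** — `<rect>` rectangle, stroke `#008000` → engrave (S375, F3801). Machine vertices: (88.85,98.39) → (97.90,98.39) → (97.90,54.07) → (88.85,54.07) → (88.85,98.39). Closed: final G1 returns to the first vertex.

**Shape 2** — `<path>` cubic bezier, stroke `#008000` → engrave (S375, F3801). Control points (SVG): P0=(50.82,162.47), P1=(43.99,151.88), P2=(25.34,134.91), P3=(25.13,150.65); sampled at t=k/8. Machine vertices: (50.82,13.25) → (47.76,17.44) → (43.95,21.78) → (39.75,25.79) → (35.49,29.03) → (31.55,31.04) → (28.27,31.35) → (26.01,29.52) → (25.13,25.07). Open path.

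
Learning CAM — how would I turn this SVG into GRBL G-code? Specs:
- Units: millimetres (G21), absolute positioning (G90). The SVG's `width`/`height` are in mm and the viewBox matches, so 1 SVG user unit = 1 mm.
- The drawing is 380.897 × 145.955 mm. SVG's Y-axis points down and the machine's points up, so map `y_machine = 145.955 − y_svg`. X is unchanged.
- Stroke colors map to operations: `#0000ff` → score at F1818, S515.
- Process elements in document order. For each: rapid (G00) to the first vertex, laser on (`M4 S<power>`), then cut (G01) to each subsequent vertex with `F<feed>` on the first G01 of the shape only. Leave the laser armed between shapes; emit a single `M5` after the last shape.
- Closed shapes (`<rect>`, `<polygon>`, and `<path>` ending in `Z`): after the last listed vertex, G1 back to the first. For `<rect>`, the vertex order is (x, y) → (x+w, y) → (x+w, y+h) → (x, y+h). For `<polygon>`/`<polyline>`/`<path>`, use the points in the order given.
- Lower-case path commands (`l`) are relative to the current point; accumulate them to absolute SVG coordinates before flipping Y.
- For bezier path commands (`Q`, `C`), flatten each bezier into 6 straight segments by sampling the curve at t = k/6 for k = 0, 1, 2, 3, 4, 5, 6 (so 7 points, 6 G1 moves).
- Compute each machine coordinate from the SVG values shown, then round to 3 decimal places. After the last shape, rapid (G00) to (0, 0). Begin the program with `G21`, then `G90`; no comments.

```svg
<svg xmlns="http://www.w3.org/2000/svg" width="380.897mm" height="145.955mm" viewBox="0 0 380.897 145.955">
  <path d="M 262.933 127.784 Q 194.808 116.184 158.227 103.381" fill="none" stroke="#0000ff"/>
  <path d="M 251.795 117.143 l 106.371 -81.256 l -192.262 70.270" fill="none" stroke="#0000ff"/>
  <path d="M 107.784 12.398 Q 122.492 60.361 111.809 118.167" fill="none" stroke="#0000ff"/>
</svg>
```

1 u = 1 mm; y_m = 145.955 − y.

[1] `<path>` quadratic bezier, #0000ff→score S515 F1818: (262.933,18.171) → (241.101,22.071) → (221.021,26.038) → (202.694,30.072) → (186.119,34.172) → (171.297,38.340) → (158.227,42.574)

[2] `<path>` open polyline, #0000ff→score S515 F1818: (251.795,28.812) → (358.166,110.068) → (165.904,39.798)

[3] `<path>` quadratic bezier, #0000ff→score S515 F1818: (107.784,133.557) → (111.981,117.296) → (114.768,100.488) → (116.144,83.133) → (116.110,65.232) → (114.665,46.783) → (111.809,27.788)

G21
G90
G00 X262.933 Y18.171
M4 S515
G01 X241.101 Y22.071 F1818
G01 X221.021 Y26.038
G01 X202.694 Y30.072
G01 X186.119 Y34.172
G01 X171.297 Y38.340
G01 X158.227 Y42.574
G00 X251.795 Y28.812
M4 S515
G01 X358.166 Y110.068 F1818
G01 X165.904 Y39.798
G00 X107.784 Y133.557
M4 S515
G01 X111.981 Y117.296 F1818
G01 X114.768 Y100.488
G01 X116.144 Y83.133
G01 X116.110 Y65.232
G01 X114.665 Y46.783
G01 X111.809 Y27.788
M5
G00 X0.000 Y0.000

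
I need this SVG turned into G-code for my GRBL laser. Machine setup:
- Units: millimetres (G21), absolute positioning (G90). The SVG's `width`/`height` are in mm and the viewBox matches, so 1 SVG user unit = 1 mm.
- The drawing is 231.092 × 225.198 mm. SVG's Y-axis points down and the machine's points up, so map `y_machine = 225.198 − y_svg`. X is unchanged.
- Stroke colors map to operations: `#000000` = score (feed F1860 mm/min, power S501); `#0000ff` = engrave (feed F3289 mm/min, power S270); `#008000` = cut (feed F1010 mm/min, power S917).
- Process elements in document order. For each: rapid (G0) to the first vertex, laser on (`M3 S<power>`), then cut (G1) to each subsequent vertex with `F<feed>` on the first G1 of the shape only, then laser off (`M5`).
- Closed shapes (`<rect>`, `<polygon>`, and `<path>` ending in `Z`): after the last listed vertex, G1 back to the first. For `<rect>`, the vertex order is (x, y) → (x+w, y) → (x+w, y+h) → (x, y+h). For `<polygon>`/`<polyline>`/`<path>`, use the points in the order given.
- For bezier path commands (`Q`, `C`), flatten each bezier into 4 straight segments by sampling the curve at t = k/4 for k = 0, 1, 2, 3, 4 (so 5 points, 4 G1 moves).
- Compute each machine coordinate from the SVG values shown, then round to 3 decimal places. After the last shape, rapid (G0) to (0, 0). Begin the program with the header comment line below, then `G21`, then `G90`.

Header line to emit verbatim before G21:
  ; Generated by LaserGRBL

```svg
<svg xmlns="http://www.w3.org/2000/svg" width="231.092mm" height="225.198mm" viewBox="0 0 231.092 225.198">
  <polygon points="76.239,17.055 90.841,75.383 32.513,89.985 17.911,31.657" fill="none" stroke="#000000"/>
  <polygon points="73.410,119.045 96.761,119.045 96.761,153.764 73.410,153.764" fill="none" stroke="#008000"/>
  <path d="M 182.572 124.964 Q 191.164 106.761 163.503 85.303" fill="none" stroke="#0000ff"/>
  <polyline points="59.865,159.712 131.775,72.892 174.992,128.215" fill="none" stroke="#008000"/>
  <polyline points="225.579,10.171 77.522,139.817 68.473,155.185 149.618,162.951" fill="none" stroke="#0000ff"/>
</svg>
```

Since the viewBox matches the mm dimensions, user units are millimetres directly. The only transform is the Y-flip y_m = 225.198 − y_svg.

Shape 1 is a regular polygon drawn with `<polygon>`. Its stroke #000000 means score at S501, F1860. After flipping Y the toolpath is (76.239,208.143) → (90.841,149.815) → (32.513,135.213) → (17.911,193.541) → (76.239,208.143), returning to the start.

Shape 2 is a rectangle drawn with `<polygon>`. Its stroke #008000 means cut at S917, F1010. After flipping Y the toolpath is (73.410,106.153) → (96.761,106.153) → (96.761,71.434) → (73.410,71.434) → (73.410,106.153), returning to the start.

Shape 3 is a quadratic bezier drawn with `<path>`. Its stroke #0000ff means engrave at S270, F3289. After flipping Y the toolpath is (182.572,100.234) → (184.602,109.539) → (182.101,119.251) → (175.068,129.369) → (163.503,139.895).

Shape 4 is a open polyline drawn with `<polyline>`. Its stroke #008000 means cut at S917, F1010. After flipping Y the toolpath is (59.865,65.486) → (131.775,152.306) → (174.992,96.983).

Shape 5 is a open polyline drawn with `<polyline>`. Its stroke #0000ff means engrave at S270, F3289. After flipping Y the toolpath is (225.579,215.027) → (77.522,85.381) → (68.473,70.013) → (149.618,62.247).

; Generated by LaserGRBL
G21
G90
G0 X76.239 Y208.143
M3 S501
G1 X90.841 Y149.815 F1860
G1 X32.513 Y135.213
G1 X17.911 Y193.541
G1 X76.239 Y208.143
M5
G0 X73.410 Y106.153
M3 S917
G1 X96.761 Y106.153 F1010
G1 X96.761 Y71.434
G1 X73.410 Y71.434
G1 X73.410 Y106.153
M5
G0 X182.572 Y100.234
M3 S270
G1 X184.602 Y109.539 F3289
G1 X182.101 Y119.251
G1 X175.068 Y129.369
G1 X163.503 Y139.895
M5
G0 X59.865 Y65.486
M3 S917
G1 X131.775 Y152.306 F1010
G1 X174.992 Y96.983
M5
G0 X225.579 Y215.027
M3 S270
G1 X77.522 Y85.381 F3289
G1 X68.473 Y70.013
G1 X149.618 Y62.247
M5
G0 X0.000 Y0.000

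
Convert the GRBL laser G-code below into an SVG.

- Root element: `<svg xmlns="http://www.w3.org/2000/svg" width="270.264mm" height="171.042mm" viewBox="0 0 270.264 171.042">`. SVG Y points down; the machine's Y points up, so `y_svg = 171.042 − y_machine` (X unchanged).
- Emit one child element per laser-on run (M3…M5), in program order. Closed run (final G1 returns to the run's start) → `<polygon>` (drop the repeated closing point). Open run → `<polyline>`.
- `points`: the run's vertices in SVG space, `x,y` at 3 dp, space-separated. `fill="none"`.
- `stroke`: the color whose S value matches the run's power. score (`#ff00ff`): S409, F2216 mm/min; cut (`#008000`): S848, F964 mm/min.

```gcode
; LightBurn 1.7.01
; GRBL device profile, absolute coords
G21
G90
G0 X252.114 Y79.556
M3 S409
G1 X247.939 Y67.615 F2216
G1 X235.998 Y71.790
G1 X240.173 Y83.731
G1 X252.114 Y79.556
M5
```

<svg xmlns="http://www.w3.org/2000/svg" width="270.264mm" height="171.042mm" viewBox="0 0 270.264 171.042">
  <polygon points="252.114,91.486 247.939,103.427 235.998,99.252 240.173,87.311" fill="none" stroke="#ff00ff"/>
</svg>

y_svg = 171.042 − y_m. Every run uses S409, so all elements get stroke `#ff00ff` (score).

[1] closed run; points: 252.114,91.486 247.939,103.427 235.998,99.252 240.173,87.311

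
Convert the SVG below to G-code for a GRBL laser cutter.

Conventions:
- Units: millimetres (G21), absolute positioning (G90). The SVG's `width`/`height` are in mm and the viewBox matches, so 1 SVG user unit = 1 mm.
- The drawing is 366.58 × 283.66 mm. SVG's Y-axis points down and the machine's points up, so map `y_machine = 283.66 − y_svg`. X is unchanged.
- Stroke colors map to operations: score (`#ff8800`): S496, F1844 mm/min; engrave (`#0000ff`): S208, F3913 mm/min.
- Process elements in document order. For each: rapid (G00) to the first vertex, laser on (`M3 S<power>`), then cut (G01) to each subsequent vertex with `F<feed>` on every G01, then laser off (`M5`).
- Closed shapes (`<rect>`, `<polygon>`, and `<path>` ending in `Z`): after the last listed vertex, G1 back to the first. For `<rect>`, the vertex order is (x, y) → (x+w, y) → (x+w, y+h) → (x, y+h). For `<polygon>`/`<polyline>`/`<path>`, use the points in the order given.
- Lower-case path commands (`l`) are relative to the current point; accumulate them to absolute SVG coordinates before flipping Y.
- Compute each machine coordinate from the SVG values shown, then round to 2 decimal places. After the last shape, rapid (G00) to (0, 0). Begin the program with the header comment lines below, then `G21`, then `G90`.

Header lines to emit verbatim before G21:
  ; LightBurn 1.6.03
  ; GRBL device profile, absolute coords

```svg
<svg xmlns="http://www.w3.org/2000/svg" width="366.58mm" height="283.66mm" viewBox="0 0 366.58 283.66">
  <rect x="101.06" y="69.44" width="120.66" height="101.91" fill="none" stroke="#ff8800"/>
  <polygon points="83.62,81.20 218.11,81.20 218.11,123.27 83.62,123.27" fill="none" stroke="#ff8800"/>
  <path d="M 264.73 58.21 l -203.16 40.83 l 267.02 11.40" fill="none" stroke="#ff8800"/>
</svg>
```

viewBox `0 0 366.58 283.66` with mm width/height → 1 unit = 1 mm. Flip: y_m = 283.66 − y_svg.

**Shape 1** — `<rect>` rectangle, stroke `#ff8800` → score (S496, F1844). Machine vertices: (101.06,214.22) → (221.72,214.22) → (221.72,112.31) → (101.06,112.31) → (101.06,214.22). Closed: final G1 returns to the first vertex.

**Shape 2** — `<polygon>` rectangle, stroke `#ff8800` → score (S496, F1844). Machine vertices: (83.62,202.46) → (218.11,202.46) → (218.11,160.39) → (83.62,160.39) → (83.62,202.46). Closed: final G1 returns to the first vertex.

**Shape 3** — `<path>` open polyline, stroke `#ff8800` → score (S496, F1844). Machine vertices: (264.73,225.45) → (61.57,184.62) → (328.59,173.22). Open path.

; LightBurn 1.6.03
; GRBL device profile, absolute coords
G21
G90
G00 X101.06 Y214.22
M3 S496
G01 X221.72 Y214.22 F1844
G01 X221.72 Y112.31 F1844
G01 X101.06 Y112.31 F1844
G01 X101.06 Y214.22 F1844
M5
G00 X83.62 Y202.46
M3 S496
G01 X218.11 Y202.46 F1844
G01 X218.11 Y160.39 F1844
G01 X83.62 Y160.39 F1844
G01 X83.62 Y202.46 F1844
M5
G00 X264.73 Y225.45
M3 S496
G01 X61.57 Y184.62 F1844
G01 X328.59 Y173.22 F1844
M5
G00 X0.00 Y0.00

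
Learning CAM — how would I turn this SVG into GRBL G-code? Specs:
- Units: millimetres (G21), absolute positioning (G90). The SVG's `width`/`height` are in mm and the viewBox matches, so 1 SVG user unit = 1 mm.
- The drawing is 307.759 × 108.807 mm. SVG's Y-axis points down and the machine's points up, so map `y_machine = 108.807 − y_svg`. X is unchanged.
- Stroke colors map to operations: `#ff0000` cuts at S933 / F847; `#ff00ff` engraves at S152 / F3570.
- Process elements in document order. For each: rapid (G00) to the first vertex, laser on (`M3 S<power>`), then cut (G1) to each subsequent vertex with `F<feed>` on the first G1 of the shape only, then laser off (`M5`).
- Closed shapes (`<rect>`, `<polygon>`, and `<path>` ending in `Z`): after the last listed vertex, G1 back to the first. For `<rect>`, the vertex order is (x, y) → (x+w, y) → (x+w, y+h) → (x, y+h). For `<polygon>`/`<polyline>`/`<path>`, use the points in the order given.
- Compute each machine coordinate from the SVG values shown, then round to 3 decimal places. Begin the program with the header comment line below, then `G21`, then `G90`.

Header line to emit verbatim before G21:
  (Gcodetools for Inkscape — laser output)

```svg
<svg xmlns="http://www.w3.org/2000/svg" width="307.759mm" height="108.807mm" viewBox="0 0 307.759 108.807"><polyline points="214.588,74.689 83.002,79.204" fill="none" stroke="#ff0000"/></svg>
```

(Gcodetools for Inkscape — laser output)
G21
G90
G00 X214.588 Y34.118
M3 S933
G1 X83.002 Y29.603 F847
M5

1 u = 1 mm; y_m = 108.807 − y.

[1] `<polyline>` line segment, #ff0000→cut S933 F847: (214.588,34.118) → (83.002,29.603)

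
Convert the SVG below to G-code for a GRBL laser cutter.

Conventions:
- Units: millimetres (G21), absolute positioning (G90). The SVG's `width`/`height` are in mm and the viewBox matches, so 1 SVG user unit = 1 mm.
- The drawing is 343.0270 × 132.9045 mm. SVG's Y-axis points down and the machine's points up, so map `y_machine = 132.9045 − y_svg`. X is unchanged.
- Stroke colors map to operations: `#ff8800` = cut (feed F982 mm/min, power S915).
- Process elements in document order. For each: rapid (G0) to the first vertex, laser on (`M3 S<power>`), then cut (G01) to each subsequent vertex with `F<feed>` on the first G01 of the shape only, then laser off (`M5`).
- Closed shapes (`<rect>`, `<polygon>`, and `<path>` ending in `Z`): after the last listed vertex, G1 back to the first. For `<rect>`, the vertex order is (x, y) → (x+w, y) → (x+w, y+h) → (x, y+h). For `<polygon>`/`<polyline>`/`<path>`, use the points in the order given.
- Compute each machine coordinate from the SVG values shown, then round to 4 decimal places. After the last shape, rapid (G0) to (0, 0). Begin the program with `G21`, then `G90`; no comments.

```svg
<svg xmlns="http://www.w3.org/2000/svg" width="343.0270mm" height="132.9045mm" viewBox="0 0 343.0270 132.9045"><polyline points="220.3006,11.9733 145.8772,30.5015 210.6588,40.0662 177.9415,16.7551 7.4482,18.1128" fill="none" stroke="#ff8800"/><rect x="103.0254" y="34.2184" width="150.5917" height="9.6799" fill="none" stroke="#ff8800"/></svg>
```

Since the viewBox matches the mm dimensions, user units are millimetres directly. The only transform is the Y-flip y_m = 132.9045 − y_svg.

Shape 1 is a open polyline drawn with `<polyline>`. Its stroke #ff8800 means cut at S915, F982. After flipping Y the toolpath is (220.3006,120.9312) → (145.8772,102.4030) → (210.6588,92.8383) → (177.9415,116.1494) → (7.4482,114.7917).

Shape 2 is a rectangle drawn with `<rect>`. Its stroke #ff8800 means cut at S915, F982. After flipping Y the toolpath is (103.0254,98.6861) → (253.6171,98.6861) → (253.6171,89.0062) → (103.0254,89.0062) → (103.0254,98.6861), returning to the start.

G21
G90
G0 X220.3006 Y120.9312
M3 S915
G01 X145.8772 Y102.4030 F982
G01 X210.6588 Y92.8383
G01 X177.9415 Y116.1494
G01 X7.4482 Y114.7917
M5
G0 X103.0254 Y98.6861
M3 S915
G01 X253.6171 Y98.6861 F982
G01 X253.6171 Y89.0062
G01 X103.0254 Y89.0062
G01 X103.0254 Y98.6861
M5
G0 X0.0000 Y0.0000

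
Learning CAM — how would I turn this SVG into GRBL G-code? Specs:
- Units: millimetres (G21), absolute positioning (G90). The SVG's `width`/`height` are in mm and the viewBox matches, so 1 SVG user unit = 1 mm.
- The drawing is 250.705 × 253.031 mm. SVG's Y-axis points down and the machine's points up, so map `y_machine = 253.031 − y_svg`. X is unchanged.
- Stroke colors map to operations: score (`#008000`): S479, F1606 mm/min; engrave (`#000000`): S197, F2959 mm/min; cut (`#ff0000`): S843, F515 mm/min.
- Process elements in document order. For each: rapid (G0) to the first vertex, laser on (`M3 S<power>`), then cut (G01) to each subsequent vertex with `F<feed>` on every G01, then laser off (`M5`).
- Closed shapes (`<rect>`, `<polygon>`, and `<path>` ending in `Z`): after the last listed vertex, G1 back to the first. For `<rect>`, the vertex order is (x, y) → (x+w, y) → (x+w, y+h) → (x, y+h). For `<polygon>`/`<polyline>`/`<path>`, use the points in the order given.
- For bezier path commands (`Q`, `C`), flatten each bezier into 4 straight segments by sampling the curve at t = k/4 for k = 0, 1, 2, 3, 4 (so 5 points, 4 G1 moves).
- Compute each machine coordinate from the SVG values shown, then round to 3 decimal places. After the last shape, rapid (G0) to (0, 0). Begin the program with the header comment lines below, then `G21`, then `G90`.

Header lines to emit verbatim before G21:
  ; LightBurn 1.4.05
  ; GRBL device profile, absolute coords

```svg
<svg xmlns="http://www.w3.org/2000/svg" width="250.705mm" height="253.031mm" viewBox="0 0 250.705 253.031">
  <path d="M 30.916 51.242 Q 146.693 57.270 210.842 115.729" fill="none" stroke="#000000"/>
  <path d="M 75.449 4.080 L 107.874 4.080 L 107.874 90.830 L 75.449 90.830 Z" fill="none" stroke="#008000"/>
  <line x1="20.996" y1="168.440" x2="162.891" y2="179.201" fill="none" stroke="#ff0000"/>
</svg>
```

; LightBurn 1.4.05
; GRBL device profile, absolute coords
G21
G90
G0 X30.916 Y201.789
M3 S197
G01 X85.578 Y195.498 F2959
G01 X133.786 Y182.653 F2959
G01 X175.541 Y163.255 F2959
G01 X210.842 Y137.302 F2959
M5
G0 X75.449 Y248.951
M3 S479
G01 X107.874 Y248.951 F1606
G01 X107.874 Y162.201 F1606
G01 X75.449 Y162.201 F1606
G01 X75.449 Y248.951 F1606
M5
G0 X20.996 Y84.591
M3 S843
G01 X162.891 Y73.830 F515
M5
G0 X0.000 Y0.000

1 u = 1 mm; y_m = 253.031 − y.

[1] `<path>` quadratic bezier, #000000→engrave S197 F2959: (30.916,201.789) → (85.578,195.498) → (133.786,182.653) → (175.541,163.255) → (210.842,137.302)

[2] `<path>` rectangle, #008000→score S479 F1606: (75.449,248.951) → (107.874,248.951) → (107.874,162.201) → (75.449,162.201) → (75.449,248.951) (closed)

[3] `<line>` line segment, #ff0000→cut S843 F515: (20.996,84.591) → (162.891,73.830)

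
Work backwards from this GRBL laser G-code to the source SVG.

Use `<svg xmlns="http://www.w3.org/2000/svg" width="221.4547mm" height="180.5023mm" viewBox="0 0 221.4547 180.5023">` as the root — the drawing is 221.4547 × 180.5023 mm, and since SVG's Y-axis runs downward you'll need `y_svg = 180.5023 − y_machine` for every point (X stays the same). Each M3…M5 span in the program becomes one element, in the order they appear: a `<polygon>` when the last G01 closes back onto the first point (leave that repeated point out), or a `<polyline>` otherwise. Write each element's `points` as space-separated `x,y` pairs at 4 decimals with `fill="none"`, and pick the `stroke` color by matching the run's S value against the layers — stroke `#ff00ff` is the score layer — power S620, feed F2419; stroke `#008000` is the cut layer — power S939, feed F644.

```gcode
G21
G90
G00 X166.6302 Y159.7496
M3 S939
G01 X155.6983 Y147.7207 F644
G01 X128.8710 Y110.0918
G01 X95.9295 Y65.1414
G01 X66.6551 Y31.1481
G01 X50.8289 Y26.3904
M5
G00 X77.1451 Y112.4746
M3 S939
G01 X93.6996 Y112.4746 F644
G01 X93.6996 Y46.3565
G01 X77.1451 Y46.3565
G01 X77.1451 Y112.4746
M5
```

Each laser-on run becomes one SVG element. Flip Y back into SVG space with y_svg = 180.5023 − y_machine. Every run uses S939, so all elements get stroke `#008000` (cut).

Run 1: The run is open, so emit a `<polyline>` with points (Y-flipped): 166.6302,20.7527 155.6983,32.7816 128.8710,70.4105 95.9295,115.3609 66.6551,149.3542 50.8289,154.1119.

Run 2: The run returns to its start, so emit a `<polygon>` with points (Y-flipped): 77.1451,68.0277 93.6996,68.0277 93.6996,134.1458 77.1451,134.1458.

<svg xmlns="http://www.w3.org/2000/svg" width="221.4547mm" height="180.5023mm" viewBox="0 0 221.4547 180.5023">
  <polyline points="166.6302,20.7527 155.6983,32.7816 128.8710,70.4105 95.9295,115.3609 66.6551,149.3542 50.8289,154.1119" fill="none" stroke="#008000"/>
  <polygon points="77.1451,68.0277 93.6996,68.0277 93.6996,134.1458 77.1451,134.1458" fill="none" stroke="#008000"/>
</svg>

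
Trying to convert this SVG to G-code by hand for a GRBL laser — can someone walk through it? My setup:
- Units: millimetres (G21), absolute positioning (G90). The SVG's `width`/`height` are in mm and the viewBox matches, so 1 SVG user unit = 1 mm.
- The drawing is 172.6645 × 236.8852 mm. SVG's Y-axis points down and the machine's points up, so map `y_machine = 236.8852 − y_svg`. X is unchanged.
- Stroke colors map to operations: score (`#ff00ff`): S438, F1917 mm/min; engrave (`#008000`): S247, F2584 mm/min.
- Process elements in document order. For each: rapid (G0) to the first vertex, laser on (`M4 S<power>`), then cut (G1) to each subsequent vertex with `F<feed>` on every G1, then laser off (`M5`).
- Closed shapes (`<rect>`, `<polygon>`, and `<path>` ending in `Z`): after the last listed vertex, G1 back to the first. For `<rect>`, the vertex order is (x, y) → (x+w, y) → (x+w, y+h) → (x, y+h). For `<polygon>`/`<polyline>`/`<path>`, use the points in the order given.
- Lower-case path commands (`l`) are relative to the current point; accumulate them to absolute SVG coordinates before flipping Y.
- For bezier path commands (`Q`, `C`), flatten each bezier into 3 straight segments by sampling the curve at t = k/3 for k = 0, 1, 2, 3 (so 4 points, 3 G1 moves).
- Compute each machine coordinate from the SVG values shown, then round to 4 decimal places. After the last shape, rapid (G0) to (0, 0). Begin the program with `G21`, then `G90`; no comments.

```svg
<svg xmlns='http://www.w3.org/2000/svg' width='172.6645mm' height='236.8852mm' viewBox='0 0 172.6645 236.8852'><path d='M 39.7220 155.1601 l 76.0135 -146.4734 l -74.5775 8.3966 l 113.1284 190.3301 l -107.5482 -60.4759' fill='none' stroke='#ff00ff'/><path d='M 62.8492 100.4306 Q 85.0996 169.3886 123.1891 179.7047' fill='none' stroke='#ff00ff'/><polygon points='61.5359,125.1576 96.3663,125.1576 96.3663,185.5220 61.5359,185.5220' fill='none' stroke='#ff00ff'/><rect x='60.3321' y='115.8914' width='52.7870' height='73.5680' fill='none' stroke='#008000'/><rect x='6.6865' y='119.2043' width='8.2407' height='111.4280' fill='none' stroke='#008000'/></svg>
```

G21
G90
G0 X39.7220 Y81.7251
M4 S438
G1 X115.7355 Y228.1985 F1917
G1 X41.1580 Y219.8019 F1917
G1 X154.2864 Y29.4718 F1917
G1 X46.7382 Y89.9477 F1917
M5
G0 X62.8492 Y136.4546
M4 S438
G1 X79.4427 Y96.9984 F1917
G1 X99.5560 Y70.5737 F1917
G1 X123.1891 Y57.1805 F1917
M5
G0 X61.5359 Y111.7276
M4 S438
G1 X96.3663 Y111.7276 F1917
G1 X96.3663 Y51.3632 F1917
G1 X61.5359 Y51.3632 F1917
G1 X61.5359 Y111.7276 F1917
M5
G0 X60.3321 Y120.9938
M4 S247
G1 X113.1191 Y120.9938 F2584
G1 X113.1191 Y47.4258 F2584
G1 X60.3321 Y47.4258 F2584
G1 X60.3321 Y120.9938 F2584
M5
G0 X6.6865 Y117.6809
M4 S247
G1 X14.9272 Y117.6809 F2584
G1 X14.9272 Y6.2529 F2584
G1 X6.6865 Y6.2529 F2584
G1 X6.6865 Y117.6809 F2584
M5
G0 X0.0000 Y0.0000

viewBox `0 0 172.6645 236.8852` with mm width/height → 1 unit = 1 mm. Flip: y_m = 236.8852 − y_svg.

**Shape 1** — `<path>` open polyline, stroke `#ff00ff` → score (S438, F1917). Machine vertices: (39.7220,81.7251) → (115.7355,228.1985) → (41.1580,219.8019) → (154.2864,29.4718) → (46.7382,89.9477). Open path.

**Shape 2** — `<path>` quadratic bezier, stroke `#ff00ff` → score (S438, F1917). Control points (SVG): P0=(62.8492,100.4306), P1=(85.0996,169.3886), P2=(123.1891,179.7047); sampled at t=k/3. Machine vertices: (62.8492,136.4546) → (79.4427,96.9984) → (99.5560,70.5737) → (123.1891,57.1805). Open path.

**Shape 3** — `<polygon>` rectangle, stroke `#ff00ff` → score (S438, F1917). Machine vertices: (61.5359,111.7276) → (96.3663,111.7276) → (96.3663,51.3632) → (61.5359,51.3632) → (61.5359,111.7276). Closed: final G1 returns to the first vertex.

**Shape 4** — `<rect>` rectangle, stroke `#008000` → engrave (S247, F2584). Machine vertices: (60.3321,120.9938) → (113.1191,120.9938) → (113.1191,47.4258) → (60.3321,47.4258) → (60.3321,120.9938). Closed: final G1 returns to the first vertex.

**Shape 5** — `<rect>` rectangle, stroke `#008000` → engrave (S247, F2584). Machine vertices: (6.6865,117.6809) → (14.9272,117.6809) → (14.9272,6.2529) → (6.6865,6.2529) → (6.6865,117.6809). Closed: final G1 returns to the first vertex.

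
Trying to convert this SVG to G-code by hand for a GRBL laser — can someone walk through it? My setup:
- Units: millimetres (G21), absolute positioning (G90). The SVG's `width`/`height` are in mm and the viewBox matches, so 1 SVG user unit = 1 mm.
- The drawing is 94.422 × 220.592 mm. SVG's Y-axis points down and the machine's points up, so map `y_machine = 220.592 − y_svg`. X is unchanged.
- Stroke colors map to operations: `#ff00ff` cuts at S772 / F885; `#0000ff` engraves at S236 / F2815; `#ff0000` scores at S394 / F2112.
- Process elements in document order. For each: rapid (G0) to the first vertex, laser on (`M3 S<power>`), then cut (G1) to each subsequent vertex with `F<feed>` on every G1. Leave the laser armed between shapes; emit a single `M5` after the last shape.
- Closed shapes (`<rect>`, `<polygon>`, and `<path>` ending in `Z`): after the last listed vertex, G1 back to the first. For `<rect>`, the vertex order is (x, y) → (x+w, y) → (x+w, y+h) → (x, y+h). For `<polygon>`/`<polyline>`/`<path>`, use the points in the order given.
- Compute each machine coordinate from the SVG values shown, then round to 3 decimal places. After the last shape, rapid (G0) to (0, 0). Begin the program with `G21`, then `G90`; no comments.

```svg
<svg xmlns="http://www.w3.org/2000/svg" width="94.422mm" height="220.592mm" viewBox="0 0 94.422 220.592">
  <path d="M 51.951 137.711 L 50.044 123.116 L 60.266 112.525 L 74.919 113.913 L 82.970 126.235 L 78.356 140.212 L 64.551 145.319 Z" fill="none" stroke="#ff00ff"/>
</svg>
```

G21
G90
G0 X51.951 Y82.881
M3 S772
G1 X50.044 Y97.476 F885
G1 X60.266 Y108.067 F885
G1 X74.919 Y106.679 F885
G1 X82.970 Y94.357 F885
G1 X78.356 Y80.380 F885
G1 X64.551 Y75.273 F885
G1 X51.951 Y82.881 F885
M5
G0 X0.000 Y0.000

1 u = 1 mm; y_m = 220.592 − y.

[1] `<path>` regular polygon, #ff00ff→cut S772 F885: (51.951,82.881) → (50.044,97.476) → (60.266,108.067) → (74.919,106.679) → (82.970,94.357) → (78.356,80.380) → (64.551,75.273) → (51.951,82.881) (closed)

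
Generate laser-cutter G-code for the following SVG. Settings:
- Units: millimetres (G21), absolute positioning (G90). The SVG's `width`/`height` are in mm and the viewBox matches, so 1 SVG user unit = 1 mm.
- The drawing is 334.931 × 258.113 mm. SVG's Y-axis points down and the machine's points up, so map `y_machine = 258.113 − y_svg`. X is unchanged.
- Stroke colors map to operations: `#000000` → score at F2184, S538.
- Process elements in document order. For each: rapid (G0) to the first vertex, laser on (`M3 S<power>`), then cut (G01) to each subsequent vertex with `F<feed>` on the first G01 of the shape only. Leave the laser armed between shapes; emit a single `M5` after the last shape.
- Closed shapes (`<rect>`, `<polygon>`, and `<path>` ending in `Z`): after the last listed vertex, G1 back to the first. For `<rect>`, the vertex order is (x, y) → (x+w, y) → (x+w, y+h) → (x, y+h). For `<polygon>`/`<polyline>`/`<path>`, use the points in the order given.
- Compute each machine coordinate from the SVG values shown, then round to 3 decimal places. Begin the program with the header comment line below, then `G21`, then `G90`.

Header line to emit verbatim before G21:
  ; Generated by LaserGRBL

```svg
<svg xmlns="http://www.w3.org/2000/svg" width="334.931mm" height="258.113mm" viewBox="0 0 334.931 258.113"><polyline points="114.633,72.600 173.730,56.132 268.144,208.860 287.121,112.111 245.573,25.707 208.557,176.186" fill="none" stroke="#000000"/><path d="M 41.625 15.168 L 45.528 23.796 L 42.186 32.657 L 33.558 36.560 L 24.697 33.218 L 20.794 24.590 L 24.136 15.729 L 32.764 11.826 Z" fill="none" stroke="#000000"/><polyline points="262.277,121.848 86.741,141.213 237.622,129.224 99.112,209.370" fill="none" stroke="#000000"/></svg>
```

Since the viewBox matches the mm dimensions, user units are millimetres directly. The only transform is the Y-flip y_m = 258.113 − y_svg.

Shape 1 is a open polyline drawn with `<polyline>`. Its stroke #000000 means score at S538, F2184. After flipping Y the toolpath is (114.633,185.513) → (173.730,201.981) → (268.144,49.253) → (287.121,146.002) → (245.573,232.406) → (208.557,81.927).

Shape 2 is a regular polygon drawn with `<path>`. Its stroke #000000 means score at S538, F2184. After flipping Y the toolpath is (41.625,242.945) → (45.528,234.317) → (42.186,225.456) → (33.558,221.553) → (24.697,224.895) → (20.794,233.523) → (24.136,242.384) → (32.764,246.287) → (41.625,242.945), returning to the start.

Shape 3 is a open polyline drawn with `<polyline>`. Its stroke #000000 means score at S538, F2184. After flipping Y the toolpath is (262.277,136.265) → (86.741,116.900) → (237.622,128.889) → (99.112,48.743).

; Generated by LaserGRBL
G21
G90
G0 X114.633 Y185.513
M3 S538
G01 X173.730 Y201.981 F2184
G01 X268.144 Y49.253
G01 X287.121 Y146.002
G01 X245.573 Y232.406
G01 X208.557 Y81.927
G0 X41.625 Y242.945
M3 S538
G01 X45.528 Y234.317 F2184
G01 X42.186 Y225.456
G01 X33.558 Y221.553
G01 X24.697 Y224.895
G01 X20.794 Y233.523
G01 X24.136 Y242.384
G01 X32.764 Y246.287
G01 X41.625 Y242.945
G0 X262.277 Y136.265
M3 S538
G01 X86.741 Y116.900 F2184
G01 X237.622 Y128.889
G01 X99.112 Y48.743
M5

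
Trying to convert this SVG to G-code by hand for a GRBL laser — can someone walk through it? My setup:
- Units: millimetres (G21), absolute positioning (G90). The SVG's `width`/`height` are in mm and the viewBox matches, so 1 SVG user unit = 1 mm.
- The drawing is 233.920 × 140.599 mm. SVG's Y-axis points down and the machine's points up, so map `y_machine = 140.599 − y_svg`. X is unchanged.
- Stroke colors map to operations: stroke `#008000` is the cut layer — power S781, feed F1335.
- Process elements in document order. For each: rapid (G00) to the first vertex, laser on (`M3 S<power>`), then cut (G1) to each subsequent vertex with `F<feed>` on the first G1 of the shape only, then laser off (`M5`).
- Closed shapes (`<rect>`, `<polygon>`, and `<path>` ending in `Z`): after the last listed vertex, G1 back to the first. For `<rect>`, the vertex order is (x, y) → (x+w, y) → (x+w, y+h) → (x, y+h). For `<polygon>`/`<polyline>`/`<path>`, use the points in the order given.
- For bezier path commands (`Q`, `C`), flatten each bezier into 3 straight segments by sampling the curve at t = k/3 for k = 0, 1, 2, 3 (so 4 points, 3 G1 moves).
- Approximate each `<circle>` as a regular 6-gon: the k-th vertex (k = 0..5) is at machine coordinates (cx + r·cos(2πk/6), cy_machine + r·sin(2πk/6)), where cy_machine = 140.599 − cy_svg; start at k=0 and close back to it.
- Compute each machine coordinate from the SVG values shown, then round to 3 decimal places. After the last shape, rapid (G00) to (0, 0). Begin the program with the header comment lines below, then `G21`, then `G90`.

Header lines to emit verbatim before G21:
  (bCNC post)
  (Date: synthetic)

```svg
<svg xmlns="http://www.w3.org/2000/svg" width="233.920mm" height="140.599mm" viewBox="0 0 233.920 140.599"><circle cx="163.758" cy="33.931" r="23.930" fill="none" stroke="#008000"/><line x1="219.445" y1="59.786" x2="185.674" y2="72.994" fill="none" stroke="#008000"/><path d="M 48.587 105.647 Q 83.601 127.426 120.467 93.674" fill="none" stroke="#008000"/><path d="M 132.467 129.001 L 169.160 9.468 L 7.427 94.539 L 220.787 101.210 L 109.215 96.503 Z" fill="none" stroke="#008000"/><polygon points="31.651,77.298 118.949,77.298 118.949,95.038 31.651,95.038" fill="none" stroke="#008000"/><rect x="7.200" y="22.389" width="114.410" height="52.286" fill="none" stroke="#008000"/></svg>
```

viewBox `0 0 233.920 140.599` with mm width/height → 1 unit = 1 mm. Flip: y_m = 140.599 − y_svg.

**Shape 1** — `<circle>` circle, stroke `#008000` → cut (S781, F1335). Machine vertices: (187.688,106.668) → (175.723,127.392) → (151.793,127.392) → (139.828,106.668) → (151.793,85.944) → (175.723,85.944) → (187.688,106.668). Closed: final G1 returns to the first vertex.

**Shape 2** — `<line>` line segment, stroke `#008000` → cut (S781, F1335). Machine vertices: (219.445,80.813) → (185.674,67.605). Open path.

**Shape 3** — `<path>` quadratic bezier, stroke `#008000` → cut (S781, F1335). Control points (SVG): P0=(48.587,105.647), P1=(83.601,127.426), P2=(120.467,93.674); sampled at t=k/3. Machine vertices: (48.587,34.952) → (72.135,26.603) → (96.095,30.594) → (120.467,46.925). Open path.

**Shape 4** — `<path>` closed polygon, stroke `#008000` → cut (S781, F1335). Machine vertices: (132.467,11.598) → (169.160,131.131) → (7.427,46.060) → (220.787,39.389) → (109.215,44.096) → (132.467,11.598). Closed: final G1 returns to the first vertex.

**Shape 5** — `<polygon>` rectangle, stroke `#008000` → cut (S781, F1335). Machine vertices: (31.651,63.301) → (118.949,63.301) → (118.949,45.561) → (31.651,45.561) → (31.651,63.301). Closed: final G1 returns to the first vertex.

**Shape 6** — `<rect>` rectangle, stroke `#008000` → cut (S781, F1335). Machine vertices: (7.200,118.210) → (121.610,118.210) → (121.610,65.924) → (7.200,65.924) → (7.200,118.210). Closed: final G1 returns to the first vertex.

(bCNC post)
(Date: synthetic)
G21
G90
G00 X187.688 Y106.668
M3 S781
G1 X175.723 Y127.392 F1335
G1 X151.793 Y127.392
G1 X139.828 Y106.668
G1 X151.793 Y85.944
G1 X175.723 Y85.944
G1 X187.688 Y106.668
M5
G00 X219.445 Y80.813
M3 S781
G1 X185.674 Y67.605 F1335
M5
G00 X48.587 Y34.952
M3 S781
G1 X72.135 Y26.603 F1335
G1 X96.095 Y30.594
G1 X120.467 Y46.925
M5
G00 X132.467 Y11.598
M3 S781
G1 X169.160 Y131.131 F1335
G1 X7.427 Y46.060
G1 X220.787 Y39.389
G1 X109.215 Y44.096
G1 X132.467 Y11.598
M5
G00 X31.651 Y63.301
M3 S781
G1 X118.949 Y63.301 F1335
G1 X118.949 Y45.561
G1 X31.651 Y45.561
G1 X31.651 Y63.301
M5
G00 X7.200 Y118.210
M3 S781
G1 X121.610 Y118.210 F1335
G1 X121.610 Y65.924
G1 X7.200 Y65.924
G1 X7.200 Y118.210
M5
G00 X0.000 Y0.000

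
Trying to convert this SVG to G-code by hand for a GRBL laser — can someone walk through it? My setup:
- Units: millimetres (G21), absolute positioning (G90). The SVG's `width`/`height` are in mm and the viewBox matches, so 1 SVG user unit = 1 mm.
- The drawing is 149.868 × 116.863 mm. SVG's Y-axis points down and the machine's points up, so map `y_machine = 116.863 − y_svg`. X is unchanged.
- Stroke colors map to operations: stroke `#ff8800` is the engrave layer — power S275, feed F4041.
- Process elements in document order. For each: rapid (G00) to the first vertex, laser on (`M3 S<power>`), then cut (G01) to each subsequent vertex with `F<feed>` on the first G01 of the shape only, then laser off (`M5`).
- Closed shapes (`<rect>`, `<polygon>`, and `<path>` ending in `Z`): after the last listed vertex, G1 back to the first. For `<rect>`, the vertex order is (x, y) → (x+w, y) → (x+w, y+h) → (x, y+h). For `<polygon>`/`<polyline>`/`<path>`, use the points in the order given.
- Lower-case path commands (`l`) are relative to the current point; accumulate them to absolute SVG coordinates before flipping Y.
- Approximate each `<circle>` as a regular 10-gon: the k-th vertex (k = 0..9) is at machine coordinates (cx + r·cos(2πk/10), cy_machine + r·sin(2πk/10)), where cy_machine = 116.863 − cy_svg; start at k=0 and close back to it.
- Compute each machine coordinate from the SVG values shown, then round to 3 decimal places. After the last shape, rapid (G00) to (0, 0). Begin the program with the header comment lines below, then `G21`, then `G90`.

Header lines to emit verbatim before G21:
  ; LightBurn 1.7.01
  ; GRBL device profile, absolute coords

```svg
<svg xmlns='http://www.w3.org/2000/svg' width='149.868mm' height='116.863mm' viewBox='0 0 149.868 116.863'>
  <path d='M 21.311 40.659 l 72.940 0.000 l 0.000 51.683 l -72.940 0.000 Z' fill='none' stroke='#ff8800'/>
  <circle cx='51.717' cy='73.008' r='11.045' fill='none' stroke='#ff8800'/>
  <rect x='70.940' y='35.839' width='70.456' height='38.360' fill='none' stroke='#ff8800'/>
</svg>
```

Since the viewBox matches the mm dimensions, user units are millimetres directly. The only transform is the Y-flip y_m = 116.863 − y_svg.

Shape 1 is a rectangle drawn with `<path>`. Its stroke #ff8800 means engrave at S275, F4041. After flipping Y the toolpath is (21.311,76.204) → (94.251,76.204) → (94.251,24.521) → (21.311,24.521) → (21.311,76.204), returning to the start.

Shape 2 is a circle drawn with `<circle>`. Its stroke #ff8800 means engrave at S275, F4041. After flipping Y the toolpath is (62.762,43.855) → (60.653,50.347) → (55.130,54.359) → (48.304,54.359) → (42.781,50.347) → (40.672,43.855) → (42.781,37.363) → (48.304,33.351) → (55.130,33.351) → (60.653,37.363) → (62.762,43.855), returning to the start.

Shape 3 is a rectangle drawn with `<rect>`. Its stroke #ff8800 means engrave at S275, F4041. After flipping Y the toolpath is (70.940,81.024) → (141.396,81.024) → (141.396,42.664) → (70.940,42.664) → (70.940,81.024), returning to the start.

; LightBurn 1.7.01
; GRBL device profile, absolute coords
G21
G90
G00 X21.311 Y76.204
M3 S275
G01 X94.251 Y76.204 F4041
G01 X94.251 Y24.521
G01 X21.311 Y24.521
G01 X21.311 Y76.204
M5
G00 X62.762 Y43.855
M3 S275
G01 X60.653 Y50.347 F4041
G01 X55.130 Y54.359
G01 X48.304 Y54.359
G01 X42.781 Y50.347
G01 X40.672 Y43.855
G01 X42.781 Y37.363
G01 X48.304 Y33.351
G01 X55.130 Y33.351
G01 X60.653 Y37.363
G01 X62.762 Y43.855
M5
G00 X70.940 Y81.024
M3 S275
G01 X141.396 Y81.024 F4041
G01 X141.396 Y42.664
G01 X70.940 Y42.664
G01 X70.940 Y81.024
M5
G00 X0.000 Y0.000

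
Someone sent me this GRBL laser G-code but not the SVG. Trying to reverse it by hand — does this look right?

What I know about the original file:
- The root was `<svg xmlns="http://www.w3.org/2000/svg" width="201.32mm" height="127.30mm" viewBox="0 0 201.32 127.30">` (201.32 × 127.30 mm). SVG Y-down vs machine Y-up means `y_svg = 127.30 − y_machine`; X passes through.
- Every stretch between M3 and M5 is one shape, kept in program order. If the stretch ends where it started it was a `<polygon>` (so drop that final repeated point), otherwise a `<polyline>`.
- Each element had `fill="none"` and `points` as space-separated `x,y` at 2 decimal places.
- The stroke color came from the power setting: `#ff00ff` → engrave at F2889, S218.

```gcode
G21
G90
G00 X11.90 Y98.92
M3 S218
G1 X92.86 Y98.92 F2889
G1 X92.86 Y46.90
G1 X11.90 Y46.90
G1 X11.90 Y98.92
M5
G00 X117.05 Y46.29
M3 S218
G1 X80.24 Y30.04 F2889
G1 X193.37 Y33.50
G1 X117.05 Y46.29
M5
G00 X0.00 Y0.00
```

<svg xmlns="http://www.w3.org/2000/svg" width="201.32mm" height="127.30mm" viewBox="0 0 201.32 127.30">
  <polygon points="11.90,28.38 92.86,28.38 92.86,80.40 11.90,80.40" fill="none" stroke="#ff00ff"/>
  <polygon points="117.05,81.01 80.24,97.26 193.37,93.80" fill="none" stroke="#ff00ff"/>
</svg>

Machine Y-up, SVG Y-down with viewBox height 127.30, so y_svg = 127.30 − y_machine; X carries over. Every run uses S218, so all elements get stroke `#ff00ff` (engrave).

Run 1: The run returns to its start, so emit a `<polygon>` with points (Y-flipped): 11.90,28.38 92.86,28.38 92.86,80.40 11.90,80.40.

Run 2: The run returns to its start, so emit a `<polygon>` with points (Y-flipped): 117.05,81.01 80.24,97.26 193.37,93.80.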